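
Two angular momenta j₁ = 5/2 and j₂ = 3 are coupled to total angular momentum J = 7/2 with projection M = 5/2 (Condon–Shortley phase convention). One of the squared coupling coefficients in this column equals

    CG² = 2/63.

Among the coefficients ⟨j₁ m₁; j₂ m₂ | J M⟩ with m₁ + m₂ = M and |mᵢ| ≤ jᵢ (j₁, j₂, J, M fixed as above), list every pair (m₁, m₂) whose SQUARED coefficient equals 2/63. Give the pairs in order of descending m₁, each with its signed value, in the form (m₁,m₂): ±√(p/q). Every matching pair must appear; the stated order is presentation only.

(1/2,2): −√(2/63)

Admissible pairs with m₁+m₂ = M = 5/2: (-1/2,3), (1/2,2), (3/2,1), (5/2,0)
  (m₁,m₂)=(5/2,0): CG² = 8/21, CG = +√(8/21)
  (m₁,m₂)=(3/2,1): CG² = 10/63, CG = −√(10/63)
  (m₁,m₂)=(1/2,2): CG² = 2/63, CG = −√(2/63)   ← matches the target
  (m₁,m₂)=(-1/2,3): CG² = 3/7, CG = +√(3/7)
Pairs with CG² = 2/63: (1/2,2): −√(2/63)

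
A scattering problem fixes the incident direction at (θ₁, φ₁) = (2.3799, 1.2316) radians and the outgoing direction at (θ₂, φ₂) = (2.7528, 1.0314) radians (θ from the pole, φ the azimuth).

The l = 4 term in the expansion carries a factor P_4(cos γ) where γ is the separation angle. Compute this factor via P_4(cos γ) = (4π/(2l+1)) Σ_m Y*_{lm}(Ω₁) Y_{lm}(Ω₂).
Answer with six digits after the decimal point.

0.376594

Expand P_4 via completeness: Σ_{m} conj(Y_{4,m}) at Ω₁ times Y_{4,m} at Ω₂ —
  term(m=-4) = +0.000639+0.000659i   from Y*(Ω₁)=+0.021322-0.098105i, Y(Ω₂)=-0.005059+0.007609i
  term(m=-3) = +0.015498+0.010616i   from Y*(Ω₁)=+0.253341+0.156445i, Y(Ω₂)=+0.063020+0.002989i
  term(m=-2) = +0.093906+0.039747i   from Y*(Ω₁)=-0.330716+0.266559i, Y(Ω₂)=-0.113405-0.211590i
  term(m=-1) = +0.076613+0.015546i   from Y*(Ω₁)=-0.052349-0.148367i, Y(Ω₂)=-0.255204+0.426329i
  term(m=+0) = -0.103596-0.000000i   from Y*(Ω₁)=-0.329190-0.000000i, Y(Ω₂)=+0.314700+0.000000i
  term(m=+1) = +0.076613-0.015546i   from Y*(Ω₁)=+0.052349-0.148367i, Y(Ω₂)=+0.255204+0.426329i
  term(m=+2) = +0.093906-0.039747i   from Y*(Ω₁)=-0.330716-0.266559i, Y(Ω₂)=-0.113405+0.211590i
  term(m=+3) = +0.015498-0.010616i   from Y*(Ω₁)=-0.253341+0.156445i, Y(Ω₂)=-0.063020+0.002989i
  term(m=+4) = +0.000639-0.000659i   from Y*(Ω₁)=+0.021322+0.098105i, Y(Ω₂)=-0.005059-0.007609i
Accumulated sum +0.269715-0.000000i; after 4π/(2l+1) scaling, +0.376594-0.000000i ⇒ P_4 = 0.376594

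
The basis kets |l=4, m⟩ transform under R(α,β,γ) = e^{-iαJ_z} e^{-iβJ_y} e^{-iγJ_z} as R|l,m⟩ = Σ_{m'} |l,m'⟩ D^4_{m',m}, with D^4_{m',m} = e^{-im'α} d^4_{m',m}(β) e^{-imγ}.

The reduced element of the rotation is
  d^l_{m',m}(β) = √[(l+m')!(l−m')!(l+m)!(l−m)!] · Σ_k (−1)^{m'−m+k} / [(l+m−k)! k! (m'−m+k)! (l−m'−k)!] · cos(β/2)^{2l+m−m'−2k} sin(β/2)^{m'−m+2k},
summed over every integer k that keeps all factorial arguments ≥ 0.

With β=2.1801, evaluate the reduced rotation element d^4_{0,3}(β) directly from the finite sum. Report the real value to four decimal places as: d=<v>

d^4_{0,3}(β=2.1801) via the finite sum:
With c≡cos(β/2)=0.462441 and s≡sin(β/2)=0.886650, N=[24·24·5040·1]^{1/2}=1703.830978
Admissible k: 3..4 (factorial args all ≥0)
  k=3: (−1)^0·1703.8310/(144)·0.4624^5·0.8867^3 = +0.174423
  k=4: (−1)^1·1703.8310/(144)·0.4624^3·0.8867^5 = -0.641201
d^4_{0,3}(2.1801) = +0.174423 -0.641201 = -0.466779

d=-0.4668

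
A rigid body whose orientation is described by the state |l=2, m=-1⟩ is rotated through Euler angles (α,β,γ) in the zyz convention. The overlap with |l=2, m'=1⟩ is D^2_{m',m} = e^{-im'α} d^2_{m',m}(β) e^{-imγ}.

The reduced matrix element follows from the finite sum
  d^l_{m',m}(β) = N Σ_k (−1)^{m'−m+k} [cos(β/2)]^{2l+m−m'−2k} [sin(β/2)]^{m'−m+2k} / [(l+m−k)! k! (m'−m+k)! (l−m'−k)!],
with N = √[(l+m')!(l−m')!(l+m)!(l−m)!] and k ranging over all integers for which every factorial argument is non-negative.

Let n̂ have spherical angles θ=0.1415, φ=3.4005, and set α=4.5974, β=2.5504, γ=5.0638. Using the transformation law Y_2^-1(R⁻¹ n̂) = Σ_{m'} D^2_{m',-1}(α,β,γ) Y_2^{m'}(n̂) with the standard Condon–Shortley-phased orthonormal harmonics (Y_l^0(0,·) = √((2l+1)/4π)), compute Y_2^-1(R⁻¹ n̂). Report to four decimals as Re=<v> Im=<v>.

Re=0.0499 Im=-0.3698

Need the full column D^2_{m',-1} for m'=−2..2 at α=4.5974, β=2.5504, γ=5.0638.
cos(β/2)=0.291310, sin(β/2)=0.956629
d^2_{-2,-1}: single k=1 term ⇒ +0.047298;  D = -0.005729+0.046950i
d^2_{-1,-1}: k∈[0..1] ⇒ +0.007202 -0.232981 = -0.225779;  D = +0.219498+0.052883i
d^2_{0,-1}: k∈[0..1] ⇒ -0.057928 +0.624686 = +0.566758;  D = +0.195091-0.532122i
d^2_{1,-1}: k∈[0..1] ⇒ +0.232981 -0.837478 = -0.604497;  D = -0.539933-0.271827i
d^2_{2,-1}: single k=0 term ⇒ -0.510054;  D = +0.280114-0.426252i
Y_2^{m'}(θ=0.1415,φ=3.4005) and Σ D·Y over m':
  (-0.0057+0.0469i)·(+0.0067-0.0038i)  (+0.2195+0.0529i)·(-0.1043+0.0276i)  (+0.1951-0.5321i)·(+0.6120+0.0000i)  (-0.5399-0.2718i)·(+0.1043+0.0276i)  (+0.2801-0.4263i)·(+0.0067+0.0038i)
Y_2^-1(R⁻¹ n̂) = +0.049882-0.369791i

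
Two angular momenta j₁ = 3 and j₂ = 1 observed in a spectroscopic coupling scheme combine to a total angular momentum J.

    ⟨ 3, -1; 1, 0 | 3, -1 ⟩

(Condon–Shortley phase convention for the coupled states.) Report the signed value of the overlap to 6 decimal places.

−√(1/12) = -0.288675

√[7·1!5!1!/8! · 2!4!1!1!2!4!] = √(48)
  +(−1)^0/∏(0,1,4,1,1,0)! = 1/24  (running 1/24)
  +(−1)^1/∏(1,0,3,0,2,1)! = -1/12  (running -1/24)
⟨..|..⟩ = √(48)·(-1/24) = -0.288675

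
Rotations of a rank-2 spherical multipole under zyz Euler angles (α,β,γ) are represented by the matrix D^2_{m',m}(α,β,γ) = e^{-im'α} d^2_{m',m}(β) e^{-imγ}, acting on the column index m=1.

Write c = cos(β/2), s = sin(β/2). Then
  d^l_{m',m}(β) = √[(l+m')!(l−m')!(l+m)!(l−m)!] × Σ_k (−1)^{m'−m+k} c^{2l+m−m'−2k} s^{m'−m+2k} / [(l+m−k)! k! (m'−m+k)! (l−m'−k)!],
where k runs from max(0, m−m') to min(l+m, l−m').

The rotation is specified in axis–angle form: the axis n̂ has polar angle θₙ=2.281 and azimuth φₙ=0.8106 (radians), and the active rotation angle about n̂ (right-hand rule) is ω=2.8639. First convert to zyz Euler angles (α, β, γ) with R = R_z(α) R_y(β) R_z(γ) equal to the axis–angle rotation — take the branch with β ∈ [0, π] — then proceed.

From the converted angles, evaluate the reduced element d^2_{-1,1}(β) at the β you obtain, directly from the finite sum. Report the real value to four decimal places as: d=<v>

Axis–angle → zyz. n̂ = (sinθₙcosφₙ, sinθₙsinφₙ, cosθₙ) = (+0.522468, +0.549489, -0.651988), ω = 2.8639.
R = I cosω + sinω [n̂]ₓ + (1−cosω) n̂n̂ᵀ gives
  R = [-0.426202, +0.741917, -0.517601; +0.384449, -0.369381, -0.846024; -0.818872, -0.559568, -0.127798]
β = atan2(√(R₁₃²+R₂₃²), R₃₃) = 1.698945; α = atan2(R₂₃, R₁₃) mod 2π = 4.163335; γ = atan2(R₃₂, −R₃₁) mod 2π = 5.683728
d^2_{-1,1}(β=1.6989) via the finite sum:
Half-angle: c=0.660379, s=0.750932. N=√(1·6·6·1)=6.000000
Admissible k: 2..3 (factorial args all ≥0)
  k=2: (−1)^0·6.0000/(2)·0.6604^2·0.7509^2 = +0.737751
  k=3: (−1)^1·6.0000/(6)·0.6604^0·0.7509^4 = -0.317982
d^2_{-1,1}(1.6989) = +0.737751 -0.317982 = +0.419769

d=0.4198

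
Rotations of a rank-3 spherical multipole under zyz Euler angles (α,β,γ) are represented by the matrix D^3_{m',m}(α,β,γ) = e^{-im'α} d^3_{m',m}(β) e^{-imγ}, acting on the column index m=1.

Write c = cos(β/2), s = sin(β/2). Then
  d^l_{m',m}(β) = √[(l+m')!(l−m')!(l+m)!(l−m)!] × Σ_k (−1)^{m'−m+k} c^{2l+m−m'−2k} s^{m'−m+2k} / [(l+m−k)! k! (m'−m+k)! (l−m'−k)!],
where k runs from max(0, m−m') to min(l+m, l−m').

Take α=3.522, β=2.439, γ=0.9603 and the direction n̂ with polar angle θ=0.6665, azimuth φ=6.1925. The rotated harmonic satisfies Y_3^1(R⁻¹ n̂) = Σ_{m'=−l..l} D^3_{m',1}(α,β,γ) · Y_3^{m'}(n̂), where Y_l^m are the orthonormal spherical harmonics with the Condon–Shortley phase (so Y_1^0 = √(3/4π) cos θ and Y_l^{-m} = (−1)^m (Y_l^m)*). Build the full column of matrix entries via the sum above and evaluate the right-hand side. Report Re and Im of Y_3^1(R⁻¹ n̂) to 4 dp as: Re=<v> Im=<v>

Re=-0.2073 Im=-0.2681

Need the full column D^3_{m',1} for m'=−3..3 at α=3.5220, β=2.4390, γ=0.9603.
cos(β/2)=0.344115, sin(β/2)=0.938927
d^3_{-3,1}: single k=4 term ⇒ +0.356436;  D = -0.350618-0.064136i
d^3_{-2,1}: k∈[3..4] ⇒ +0.213323 -0.794080 = -0.580757;  D = -0.569239+0.115086i
d^3_{-1,1}: k∈[2..4] ⇒ +0.074170 -0.736251 +0.685160 = +0.023080;  D = -0.019307+0.012646i
d^3_{0,1}: k∈[1..3] ⇒ +0.015694 -0.350526 +0.869871 = +0.535039;  D = +0.306724-0.438392i
d^3_{1,1}: k∈[0..2] ⇒ +0.001660 -0.098894 +0.552188 = +0.454955;  D = -0.103759+0.442965i
d^3_{2,1}: k∈[0..1] ⇒ -0.014327 +0.213323 = +0.198996;  D = -0.029800-0.196752i
d^3_{3,1}: single k=0 term ⇒ +0.047877;  D = +0.024233+0.041291i
Y_3^{m'}(θ=0.6665,φ=6.1925) and Σ D·Y over m':
  (-0.3506-0.0641i)·(+0.0950+0.0265i)  (-0.5692+0.1151i)·(+0.3020+0.0554i)  (-0.0193+0.0126i)·(+0.4157+0.0378i)  (+0.3067-0.4384i)·(+0.0261+0.0000i)  (-0.1038+0.4430i)·(-0.4157+0.0378i)  (-0.0298-0.1968i)·(+0.3020-0.0554i)  (+0.0242+0.0413i)·(-0.0950+0.0265i)
Y_3^1(R⁻¹ n̂) = -0.207286-0.268142i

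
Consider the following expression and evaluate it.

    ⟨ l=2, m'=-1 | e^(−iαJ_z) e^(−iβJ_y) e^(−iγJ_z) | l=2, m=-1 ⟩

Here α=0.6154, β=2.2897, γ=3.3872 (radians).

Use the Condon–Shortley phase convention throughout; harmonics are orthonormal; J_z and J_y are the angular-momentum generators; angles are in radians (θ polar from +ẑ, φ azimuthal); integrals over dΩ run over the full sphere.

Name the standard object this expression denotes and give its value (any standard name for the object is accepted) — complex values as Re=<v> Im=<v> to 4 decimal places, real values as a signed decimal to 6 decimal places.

This is a Wigner D-matrix element — the rotation-matrix element ⟨l m'| R(α,β,γ) |l m⟩ in the angular-momentum basis.
Split into d^2_{-1,-1}(β=2.2897) × two z-phases.
c=cos(2.289700/2)=0.413183, s=sin(2.289700/2)=0.910648; N=√[1·6·1·6]=6.000000
The bounds max(0,m−m')=0 and min(l+m,l−m')=1 give 2 terms
  k=0: (−1)^0·6.0000/(6)·0.4132^4·0.9106^0 = +0.029145
  k=1: (−1)^1·6.0000/(2)·0.4132^2·0.9106^2 = -0.424724
d^2_{-1,-1}(2.2897) = +0.029145 -0.424724 = -0.395579
Phases: e^{-i·(-1)·0.6154}=+0.816543+0.577285i, e^{-i·(-1)·3.3872}=-0.969990-0.243145i ⇒ D=+0.257788+0.300046i

Wigner D-matrix element, Re=0.2578 Im=0.3000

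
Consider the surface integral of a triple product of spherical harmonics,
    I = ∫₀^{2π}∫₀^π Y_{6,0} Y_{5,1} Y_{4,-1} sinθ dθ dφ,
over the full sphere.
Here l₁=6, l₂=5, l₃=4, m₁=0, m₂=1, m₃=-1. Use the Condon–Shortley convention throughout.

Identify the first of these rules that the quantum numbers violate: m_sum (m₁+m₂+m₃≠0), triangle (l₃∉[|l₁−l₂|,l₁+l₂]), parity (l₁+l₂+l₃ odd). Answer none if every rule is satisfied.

m₁+m₂+m₃ = 0 + 1 − 1 = 0  ✓
triangle: |6−5|=1 ≤ l₃=4 ≤ 6+5=11  ✓
parity: l₁+l₂+l₃ = 15 is odd  ✗

parity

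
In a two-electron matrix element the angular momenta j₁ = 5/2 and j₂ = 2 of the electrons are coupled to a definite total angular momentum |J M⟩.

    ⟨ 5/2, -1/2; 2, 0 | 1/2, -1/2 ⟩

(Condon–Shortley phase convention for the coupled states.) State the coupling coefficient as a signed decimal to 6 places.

√[2·4!1!0!/6! · 2!3!2!2!0!1!] = √(16/5)
  +(−1)^2/∏(2,2,1,0,0,0)! = 1/4  (running 1/4)
⟨..|..⟩ = √(16/5)·(1/4) = +0.447214

+√(1/5) = +0.447214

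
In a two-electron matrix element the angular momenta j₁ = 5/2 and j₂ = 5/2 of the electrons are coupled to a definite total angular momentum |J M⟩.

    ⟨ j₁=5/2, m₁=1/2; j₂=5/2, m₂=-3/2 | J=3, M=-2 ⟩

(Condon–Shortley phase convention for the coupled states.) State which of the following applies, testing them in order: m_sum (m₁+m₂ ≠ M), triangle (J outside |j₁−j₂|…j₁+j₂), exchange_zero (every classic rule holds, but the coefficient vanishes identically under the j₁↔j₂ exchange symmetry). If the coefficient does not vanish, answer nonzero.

m_sum

m-sum: m₁+m₂ = 1/2+(-3/2) = -1, M = -2  ✗ ⇒ coefficient is 0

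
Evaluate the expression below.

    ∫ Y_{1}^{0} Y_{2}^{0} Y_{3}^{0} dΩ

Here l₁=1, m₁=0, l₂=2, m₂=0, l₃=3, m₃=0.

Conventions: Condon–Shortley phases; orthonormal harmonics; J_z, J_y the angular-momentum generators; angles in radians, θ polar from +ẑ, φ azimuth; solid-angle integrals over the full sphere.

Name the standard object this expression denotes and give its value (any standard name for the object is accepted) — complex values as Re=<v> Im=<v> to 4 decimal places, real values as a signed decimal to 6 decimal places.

Gaunt coefficient, +0.247767

This is a Gaunt coefficient — the integral of a triple product of spherical harmonics over the sphere.
m-sum 0 ✓  L=6 even ✓  1≤3≤3 ✓
Π(2lᵢ+1) = 3×5×7 = 105
triangle coeff Δ(1,2,3) = 1/105
Σ_t [0,0]: t=0:+1/4 = 1/4
(3j)²=3/35 [(1 2 3; 0 0 0)], sign=-1
(m-triple is (0,0,0) — same symbol as above.)
⇒ 4πI² = 27/35
I = (+1)√(27/35/(4π)) = 0.24776670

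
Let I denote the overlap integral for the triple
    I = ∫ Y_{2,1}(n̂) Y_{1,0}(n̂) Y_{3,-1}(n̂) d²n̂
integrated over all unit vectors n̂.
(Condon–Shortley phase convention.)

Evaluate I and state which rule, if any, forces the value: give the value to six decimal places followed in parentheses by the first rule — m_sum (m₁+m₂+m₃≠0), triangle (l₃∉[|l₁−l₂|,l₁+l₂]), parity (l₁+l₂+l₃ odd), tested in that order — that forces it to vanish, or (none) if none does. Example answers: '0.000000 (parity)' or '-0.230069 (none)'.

-0.233597 (none)

Checks pass: Σm=0; 6 even; l₃=3∈[1,3].
(2·2+1)(2·1+1)(2·3+1) = 105
Δ: 0! 4! 2! / 7! → 1/105
sum: t=0:+1/4 = 1/4
3j²(2 1 3; 0 0 0) = Δ·Π!·Σ² = 3/35  (sign -1)
sum: t=0:+1/6 = 1/6
3j²(2 1 3; 1 0 -1) = Δ·Π!·Σ² = 8/105  (sign +1)
combine: 4πI² = 105·3/35·8/105 = 24/35
take √, sign -1: I = -0.23359668
No selection rule forces the value: the integral is nonzero (none).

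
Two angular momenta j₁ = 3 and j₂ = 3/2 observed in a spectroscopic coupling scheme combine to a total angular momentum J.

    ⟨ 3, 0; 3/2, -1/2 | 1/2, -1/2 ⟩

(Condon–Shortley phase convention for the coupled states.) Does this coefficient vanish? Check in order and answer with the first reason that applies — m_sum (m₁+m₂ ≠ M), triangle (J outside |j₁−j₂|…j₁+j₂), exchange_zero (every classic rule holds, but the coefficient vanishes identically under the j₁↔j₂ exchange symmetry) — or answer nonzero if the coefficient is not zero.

m-sum: m₁+m₂ = 0+(-1/2) = -1/2, M = -1/2  ✓
triangle: need |j₁−j₂| ≤ J ≤ j₁+j₂, i.e. J ∈ [3/2, 9/2]; J = 1/2 is outside ✗ ⇒ coefficient is 0

triangle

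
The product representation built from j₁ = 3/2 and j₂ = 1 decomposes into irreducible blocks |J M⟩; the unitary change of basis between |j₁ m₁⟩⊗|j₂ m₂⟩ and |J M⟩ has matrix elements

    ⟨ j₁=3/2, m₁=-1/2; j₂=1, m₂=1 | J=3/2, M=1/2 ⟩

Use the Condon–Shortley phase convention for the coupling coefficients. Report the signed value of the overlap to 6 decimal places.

−√(8/15) = -0.730297

j₁+j₂−J=1  J+j₁−j₂=2  J−j₁+j₂=1  j₁+j₂+J+1=5
(j₁±m₁, j₂±m₂, J±M) = (1,2,2,0,2,1)
P² = 8/15
sum k=1..1:
  [1] −1/1 = -1
S = -1
C² = P²·S² = 8/15 ; C = -0.730297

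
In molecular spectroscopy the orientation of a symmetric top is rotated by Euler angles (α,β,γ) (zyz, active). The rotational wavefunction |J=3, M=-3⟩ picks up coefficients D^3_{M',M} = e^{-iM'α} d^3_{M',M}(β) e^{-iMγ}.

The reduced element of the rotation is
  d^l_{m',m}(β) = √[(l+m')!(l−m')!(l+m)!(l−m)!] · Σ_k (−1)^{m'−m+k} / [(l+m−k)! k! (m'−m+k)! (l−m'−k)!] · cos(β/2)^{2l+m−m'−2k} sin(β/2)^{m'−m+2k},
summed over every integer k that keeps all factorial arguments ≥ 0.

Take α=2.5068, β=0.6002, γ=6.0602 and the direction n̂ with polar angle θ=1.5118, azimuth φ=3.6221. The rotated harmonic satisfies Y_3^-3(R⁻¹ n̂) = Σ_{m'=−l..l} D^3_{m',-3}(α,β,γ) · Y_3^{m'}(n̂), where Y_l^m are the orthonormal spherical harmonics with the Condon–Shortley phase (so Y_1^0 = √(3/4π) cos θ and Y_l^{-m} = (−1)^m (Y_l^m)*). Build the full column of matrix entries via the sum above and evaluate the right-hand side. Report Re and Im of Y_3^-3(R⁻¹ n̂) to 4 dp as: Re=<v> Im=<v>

Re=-0.1370 Im=0.3366

Need the full column D^3_{m',-3} for m'=−3..3 at α=2.5068, β=0.6002, γ=6.0602.
cos(β/2)=0.955307, sin(β/2)=0.295616
d^3_{-3,-3}: single k=0 term ⇒ +0.760077;  D = +0.640623+0.409047i
d^3_{-2,-3}: single k=0 term ⇒ -0.576126;  D = +0.207124+0.537607i
d^3_{-1,-3}: single k=0 term ⇒ +0.281885;  D = -0.074385+0.271894i
d^3_{0,-3}: single k=0 term ⇒ -0.100722;  D = -0.079014+0.062465i
d^3_{1,-3}: single k=0 term ⇒ +0.026992;  D = -0.026977+0.000922i
d^3_{2,-3}: single k=0 term ⇒ -0.005283;  D = -0.004358-0.002986i
d^3_{3,-3}: single k=0 term ⇒ +0.000667;  D = -0.000220-0.000630i
Y_3^{m'}(θ=1.5118,φ=3.6221) and Σ D·Y over m':
  (+0.6406+0.4090i)·(-0.0535+0.4116i)  (+0.2071+0.5376i)·(+0.0344-0.0492i)  (-0.0744+0.2719i)·(+0.2811-0.1465i)  (-0.0790+0.0625i)·(-0.0656+0.0000i)  (-0.0270+0.0009i)·(-0.2811-0.1465i)  (-0.0044-0.0030i)·(+0.0344+0.0492i)  (-0.0002-0.0006i)·(+0.0535+0.4116i)
Y_3^-3(R⁻¹ n̂) = -0.136969+0.336563i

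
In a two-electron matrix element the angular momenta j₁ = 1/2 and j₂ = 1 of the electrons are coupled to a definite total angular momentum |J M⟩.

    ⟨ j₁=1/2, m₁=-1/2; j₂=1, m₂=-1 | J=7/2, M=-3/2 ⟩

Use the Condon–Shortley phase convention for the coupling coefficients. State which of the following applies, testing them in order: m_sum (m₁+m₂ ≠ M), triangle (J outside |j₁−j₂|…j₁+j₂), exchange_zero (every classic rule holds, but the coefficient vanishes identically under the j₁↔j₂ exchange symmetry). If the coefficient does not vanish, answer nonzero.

triangle

m-sum: m₁+m₂ = -1/2+(-1) = -3/2, M = -3/2  ✓
triangle: need |j₁−j₂| ≤ J ≤ j₁+j₂, i.e. J ∈ [1/2, 3/2]; J = 7/2 is outside ✗ ⇒ coefficient is 0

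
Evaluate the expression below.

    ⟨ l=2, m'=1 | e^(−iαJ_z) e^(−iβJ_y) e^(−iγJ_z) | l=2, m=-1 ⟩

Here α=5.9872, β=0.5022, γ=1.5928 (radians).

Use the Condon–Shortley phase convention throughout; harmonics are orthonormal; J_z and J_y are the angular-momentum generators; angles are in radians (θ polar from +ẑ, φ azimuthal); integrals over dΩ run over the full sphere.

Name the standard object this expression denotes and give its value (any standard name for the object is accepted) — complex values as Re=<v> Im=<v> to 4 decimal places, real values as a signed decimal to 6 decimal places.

This is a Wigner D-matrix element — the rotation-matrix element ⟨l m'| R(α,β,γ) |l m⟩ in the angular-momentum basis.
First d^2_{1,-1}(β=0.5022), then the phase factors e^{-i(1)α} and e^{-i(-1)γ}:
c=cos(0.502200/2)=0.968640, s=sin(0.502200/2)=0.248470; N=√[6·1·1·6]=6.000000
Admissible k: 0..1 (factorial args all ≥0)
  k=0: (−1)^2·6.0000/(2)·0.9686^2·0.2485^2 = +0.173777
  k=1: (−1)^3·6.0000/(6)·0.9686^0·0.2485^4 = -0.003811
d^2_{1,-1}(0.5022) = +0.173777 -0.003811 = +0.169966
Attach z-rotation phases: D = e^{-i(1)(5.9872)}·(+0.169966)·e^{-i(-1)(1.5928)} = -0.053141+0.161445i

Wigner D-matrix element, Re=-0.0531 Im=0.1614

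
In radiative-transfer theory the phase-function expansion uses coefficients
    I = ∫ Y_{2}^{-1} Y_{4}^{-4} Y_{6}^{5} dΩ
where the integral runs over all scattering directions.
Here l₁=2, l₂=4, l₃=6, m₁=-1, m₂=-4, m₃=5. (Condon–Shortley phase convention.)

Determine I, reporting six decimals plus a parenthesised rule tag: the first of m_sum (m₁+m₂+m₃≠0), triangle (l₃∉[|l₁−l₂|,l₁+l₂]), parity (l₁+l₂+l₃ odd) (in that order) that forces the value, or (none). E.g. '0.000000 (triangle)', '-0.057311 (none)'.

-0.204295 (none)

Checks pass: Σm=0; 12 even; l₃=6∈[2,6].
(2·2+1)(2·4+1)(2·6+1) = 585
Δ: 0! 4! 8! / 13! → 1/6435
sum: t=0:+1/2304 = 1/2304
3j²(2 4 6; 0 0 0) = Δ·Π!·Σ² = 5/143  (sign +1)
sum: t=0:+1/241920 = 1/241920
3j²(2 4 6; -1 -4 5) = Δ·Π!·Σ² = 1/39  (sign -1)
combine: 4πI² = 585·5/143·1/39 = 75/143
take √, sign -1: I = -0.20429497
No selection rule forces the value: the integral is nonzero (none).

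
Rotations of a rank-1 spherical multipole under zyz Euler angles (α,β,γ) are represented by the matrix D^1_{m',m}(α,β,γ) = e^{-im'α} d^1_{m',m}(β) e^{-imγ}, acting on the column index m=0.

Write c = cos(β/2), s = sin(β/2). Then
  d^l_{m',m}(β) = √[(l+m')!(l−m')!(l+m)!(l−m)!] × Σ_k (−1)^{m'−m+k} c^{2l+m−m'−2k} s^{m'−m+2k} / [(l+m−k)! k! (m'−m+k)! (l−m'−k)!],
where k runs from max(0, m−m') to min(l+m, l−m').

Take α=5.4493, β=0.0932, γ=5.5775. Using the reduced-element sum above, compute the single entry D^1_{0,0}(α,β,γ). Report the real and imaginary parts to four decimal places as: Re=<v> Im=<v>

D^1_{0,0}(5.4493,0.0932,5.5775) = e^{-i·0·5.4493}·d^1_{0,0}(0.0932)·e^{-i·0·5.5775}. Compute d first:
With c≡cos(β/2)=0.998914 and s≡sin(β/2)=0.046583, N=[1·1·1·1]^{1/2}=1.000000
The bounds max(0,m−m')=0 and min(l+m,l−m')=1 give 2 terms
  k=0: (−1)^0·1.0000/(1)·0.9989^2·0.0466^0 = +0.997830
  k=1: (−1)^1·1.0000/(1)·0.9989^0·0.0466^2 = -0.002170
d^1_{0,0}(0.0932) = +0.997830 -0.002170 = +0.995660
D = (+1.000000+0.000000i)·(+0.995660)·(+1.000000+0.000000i) = +0.995660+0.000000i

Re=0.9957 Im=0.0000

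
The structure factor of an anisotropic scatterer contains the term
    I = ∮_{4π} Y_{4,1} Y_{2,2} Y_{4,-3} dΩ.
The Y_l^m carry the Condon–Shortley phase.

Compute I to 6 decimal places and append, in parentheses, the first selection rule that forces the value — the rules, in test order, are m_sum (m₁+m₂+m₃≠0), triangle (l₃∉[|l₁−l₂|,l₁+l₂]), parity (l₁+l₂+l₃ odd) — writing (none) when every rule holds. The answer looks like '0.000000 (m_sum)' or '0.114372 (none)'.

0.159270 (none)

Checks pass: Σm=0; 10 even; l₃=4∈[2,6].
(2·4+1)(2·2+1)(2·4+1) = 405
Δ: 2! 6! 2! / 11! → 1/13860
sum: t=0:+1/192 t=1:−1/36 t=2:+1/192 = -5/288
3j²(4 2 4; 0 0 0) = Δ·Π!·Σ² = 20/693  (sign -1)
sum: t=2:+1/480 = 1/480
3j²(4 2 4; 1 2 -3) = Δ·Π!·Σ² = 3/110  (sign -1)
combine: 4πI² = 405·20/693·3/110 = 270/847
take √, sign +1: I = 0.15927046
No selection rule forces the value: the integral is nonzero (none).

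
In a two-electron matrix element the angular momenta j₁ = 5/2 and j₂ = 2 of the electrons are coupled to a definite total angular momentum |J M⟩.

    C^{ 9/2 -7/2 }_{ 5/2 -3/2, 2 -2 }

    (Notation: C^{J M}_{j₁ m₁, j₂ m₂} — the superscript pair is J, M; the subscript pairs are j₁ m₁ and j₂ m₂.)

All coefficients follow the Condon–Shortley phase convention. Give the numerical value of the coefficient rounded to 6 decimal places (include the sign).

triangle: 0!·5!·4!/10! = 2880/3628800
(j±m)!: 1!·4!·0!·4!·1!·8! = 23224320
prefactor² = (2J+1)·Δ·N² = 184320
  k=0: +1/(0!·0!·4!·0!·1!·4!) = 1/576
Σ = 1/576  ⇒  CG² = 184320·(1/576)² = 5/9
CG = +√(5/9) = +0.745356

+√(5/9) = +0.745356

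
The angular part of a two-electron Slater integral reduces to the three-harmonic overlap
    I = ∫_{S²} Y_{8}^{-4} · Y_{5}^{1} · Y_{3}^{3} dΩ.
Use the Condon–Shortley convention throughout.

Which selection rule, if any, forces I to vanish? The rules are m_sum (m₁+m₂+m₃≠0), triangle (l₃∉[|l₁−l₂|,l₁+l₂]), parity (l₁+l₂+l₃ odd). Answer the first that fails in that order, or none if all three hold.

Σmᵢ = 0  ✓
l₃∈[|l₁−l₂|,l₁+l₂]=[3,13], have l₃=3  ✓
Σlᵢ = 16 ⇒ even  ✓

none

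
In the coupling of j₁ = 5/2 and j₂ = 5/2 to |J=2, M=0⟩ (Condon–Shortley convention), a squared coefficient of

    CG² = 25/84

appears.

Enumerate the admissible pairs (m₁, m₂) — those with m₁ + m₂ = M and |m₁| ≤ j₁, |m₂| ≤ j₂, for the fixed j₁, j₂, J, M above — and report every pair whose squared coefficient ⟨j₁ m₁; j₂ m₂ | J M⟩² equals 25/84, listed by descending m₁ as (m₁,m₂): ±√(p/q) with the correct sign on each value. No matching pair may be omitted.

(5/2,-5/2): +√(25/84); (-5/2,5/2): −√(25/84)

Admissible pairs with m₁+m₂ = M = 0: (-5/2,5/2), (-3/2,3/2), (-1/2,1/2), (1/2,-1/2), (3/2,-3/2), (5/2,-5/2)
  (m₁,m₂)=(5/2,-5/2): CG² = 25/84, CG = +√(25/84)   ← matches the target
  (m₁,m₂)=(3/2,-3/2): CG² = 1/84, CG = +√(1/84)
  (m₁,m₂)=(1/2,-1/2): CG² = 4/21, CG = −√(4/21)
  (m₁,m₂)=(-1/2,1/2): CG² = 4/21, CG = +√(4/21)
  (m₁,m₂)=(-3/2,3/2): CG² = 1/84, CG = −√(1/84)
  (m₁,m₂)=(-5/2,5/2): CG² = 25/84, CG = −√(25/84)   ← matches the target
Pairs with CG² = 25/84: (5/2,-5/2): +√(25/84); (-5/2,5/2): −√(25/84)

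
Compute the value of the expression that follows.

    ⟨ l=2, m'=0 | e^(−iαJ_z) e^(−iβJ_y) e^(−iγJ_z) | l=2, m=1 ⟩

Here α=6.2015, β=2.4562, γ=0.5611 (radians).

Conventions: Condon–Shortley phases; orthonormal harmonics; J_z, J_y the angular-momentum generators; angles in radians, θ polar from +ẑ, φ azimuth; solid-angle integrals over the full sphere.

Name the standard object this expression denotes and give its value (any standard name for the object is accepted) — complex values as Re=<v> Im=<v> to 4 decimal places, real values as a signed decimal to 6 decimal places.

Wigner D-matrix element, Re=-0.5081 Im=0.3194

This is a Wigner D-matrix element — the rotation-matrix element ⟨l m'| R(α,β,γ) |l m⟩ in the angular-momentum basis.
D^2_{0,1}(6.2015,2.4562,0.5611) = e^{-i·0·6.2015}·d^2_{0,1}(2.4562)·e^{-i·1·0.5611}. Compute d first:
c=cos(2.456200/2)=0.336028, s=sin(2.456200/2)=0.941852; N=√[2·2·6·1]=4.898979
k∈{1,2} keeps every argument non-negative
  k=1: (−1)^0·4.8990/(2)·0.3360^3·0.9419^1 = +0.087535
  k=2: (−1)^1·4.8990/(2)·0.3360^1·0.9419^3 = -0.687700
d^2_{0,1}(2.4562) = +0.087535 -0.687700 = -0.600164
Phases: e^{-i·(0)·6.2015}=+1.000000+0.000000i, e^{-i·(1)·0.5611}=+0.846670-0.532118i ⇒ D=-0.508141+0.319358i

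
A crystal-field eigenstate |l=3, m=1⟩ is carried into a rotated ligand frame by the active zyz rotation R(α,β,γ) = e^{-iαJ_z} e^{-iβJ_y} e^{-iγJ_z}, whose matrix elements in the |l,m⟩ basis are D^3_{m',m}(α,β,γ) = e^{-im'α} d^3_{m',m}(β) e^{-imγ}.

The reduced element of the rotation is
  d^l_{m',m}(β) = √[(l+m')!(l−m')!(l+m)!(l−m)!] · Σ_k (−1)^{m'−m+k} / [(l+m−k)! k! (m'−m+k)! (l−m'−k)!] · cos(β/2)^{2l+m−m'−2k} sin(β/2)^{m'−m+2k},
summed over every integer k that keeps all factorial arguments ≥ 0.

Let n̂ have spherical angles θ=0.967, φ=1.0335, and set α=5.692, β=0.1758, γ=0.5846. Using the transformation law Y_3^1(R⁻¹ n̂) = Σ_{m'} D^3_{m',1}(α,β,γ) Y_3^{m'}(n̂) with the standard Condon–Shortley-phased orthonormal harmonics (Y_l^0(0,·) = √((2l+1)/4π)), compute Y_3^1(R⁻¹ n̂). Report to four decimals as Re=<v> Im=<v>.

Re=-0.0561 Im=-0.1283

Need the full column D^3_{m',1} for m'=−3..3 at α=5.6920, β=0.1758, γ=0.5846.
cos(β/2)=0.996139, sin(β/2)=0.087787
d^3_{-3,1}: single k=4 term ⇒ +0.000228;  D = -0.000162-0.000161i
d^3_{-2,1}: k∈[3..4] ⇒ +0.004229 -0.000016 = +0.004213;  D = -0.000821-0.004132i
d^3_{-1,1}: k∈[2..4] ⇒ +0.045529 -0.000471 +0.000000 = +0.045058;  D = +0.017339-0.041588i
d^3_{0,1}: k∈[1..3] ⇒ +0.298277 -0.006950 +0.000018 = +0.291346;  D = +0.242963-0.160784i
d^3_{1,1}: k∈[0..2] ⇒ +0.977058 -0.060706 +0.000354 = +0.916706;  D = +0.916686+0.006037i
d^3_{2,1}: k∈[0..1] ⇒ -0.272289 +0.004229 = -0.268059;  D = -0.221576-0.150864i
d^3_{3,1}: single k=0 term ⇒ +0.029389;  D = +0.010951+0.027272i
Y_3^{m'}(θ=0.967,φ=1.0335) and Σ D·Y over m':
  (-0.0002-0.0002i)·(-0.2325-0.0096i)  (-0.0008-0.0041i)·(-0.1872-0.3458i)  (+0.0173-0.0416i)·(+0.0833-0.1398i)  (+0.2430-0.1608i)·(-0.2941+0.0000i)  (+0.9167+0.0060i)·(-0.0833-0.1398i)  (-0.2216-0.1509i)·(-0.1872+0.3458i)  (+0.0110+0.0273i)·(+0.2325-0.0096i)
Y_3^1(R⁻¹ n̂) = -0.056142-0.128326i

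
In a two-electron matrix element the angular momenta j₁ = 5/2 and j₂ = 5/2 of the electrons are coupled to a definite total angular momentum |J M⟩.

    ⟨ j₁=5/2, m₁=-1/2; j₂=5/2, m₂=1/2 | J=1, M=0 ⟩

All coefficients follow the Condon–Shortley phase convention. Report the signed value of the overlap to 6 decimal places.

+0.119523  (= +√(1/70))

j₁+j₂−J=4  J+j₁−j₂=1  J−j₁+j₂=1  j₁+j₂+J+1=7
(j₁±m₁, j₂±m₂, J±M) = (2,3,3,2,1,1)
P² = 72/35
sum k=2..3:
  [2] +1/4 = 1/4
  [3] −1/6 = -1/6
S = 1/12
C² = P²·S² = 1/70 ; C = +0.119523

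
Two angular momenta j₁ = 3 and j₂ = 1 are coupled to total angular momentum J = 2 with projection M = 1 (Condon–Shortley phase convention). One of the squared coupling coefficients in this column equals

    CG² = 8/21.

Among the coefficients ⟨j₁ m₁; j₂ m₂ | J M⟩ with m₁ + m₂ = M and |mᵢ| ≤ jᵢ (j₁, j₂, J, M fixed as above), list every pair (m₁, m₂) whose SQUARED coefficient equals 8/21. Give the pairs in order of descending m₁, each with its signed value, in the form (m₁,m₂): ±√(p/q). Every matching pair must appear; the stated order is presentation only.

(1,0): −√(8/21)

Admissible pairs with m₁+m₂ = M = 1: (0,1), (1,0), (2,-1)
  (m₁,m₂)=(2,-1): CG² = 10/21, CG = +√(10/21)
  (m₁,m₂)=(1,0): CG² = 8/21, CG = −√(8/21)   ← matches the target
  (m₁,m₂)=(0,1): CG² = 1/7, CG = +√(1/7)
Pairs with CG² = 8/21: (1,0): −√(8/21)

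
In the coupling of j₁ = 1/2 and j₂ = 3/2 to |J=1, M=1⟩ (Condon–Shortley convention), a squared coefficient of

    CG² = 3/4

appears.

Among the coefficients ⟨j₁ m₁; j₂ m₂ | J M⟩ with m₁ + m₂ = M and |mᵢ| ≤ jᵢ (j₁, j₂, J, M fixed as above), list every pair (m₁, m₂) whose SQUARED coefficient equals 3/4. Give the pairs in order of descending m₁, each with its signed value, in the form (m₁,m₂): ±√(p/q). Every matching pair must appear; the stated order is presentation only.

Admissible pairs with m₁+m₂ = M = 1: (-1/2,3/2), (1/2,1/2)
  (m₁,m₂)=(1/2,1/2): CG² = 1/4, CG = +√(1/4)
  (m₁,m₂)=(-1/2,3/2): CG² = 3/4, CG = −√(3/4)   ← matches the target
Pairs with CG² = 3/4: (-1/2,3/2): −√(3/4)

(-1/2,3/2): −√(3/4)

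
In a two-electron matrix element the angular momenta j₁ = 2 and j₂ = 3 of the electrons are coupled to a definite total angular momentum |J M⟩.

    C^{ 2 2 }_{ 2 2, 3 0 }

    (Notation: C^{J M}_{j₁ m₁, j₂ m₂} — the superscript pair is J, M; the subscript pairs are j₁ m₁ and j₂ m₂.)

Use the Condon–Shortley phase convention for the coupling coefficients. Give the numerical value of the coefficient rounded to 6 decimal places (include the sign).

triangle: 3!·1!·3!/8! = 36/40320
(j±m)!: 4!·0!·3!·3!·4!·0! = 20736
prefactor² = (2J+1)·Δ·N² = 648/7
  k=0: +1/(0!·3!·0!·3!·1!·0!) = 1/36
Σ = 1/36  ⇒  CG² = 648/7·(1/36)² = 1/14
CG = +√(1/14) = +0.267261

+√(1/14) = +0.267261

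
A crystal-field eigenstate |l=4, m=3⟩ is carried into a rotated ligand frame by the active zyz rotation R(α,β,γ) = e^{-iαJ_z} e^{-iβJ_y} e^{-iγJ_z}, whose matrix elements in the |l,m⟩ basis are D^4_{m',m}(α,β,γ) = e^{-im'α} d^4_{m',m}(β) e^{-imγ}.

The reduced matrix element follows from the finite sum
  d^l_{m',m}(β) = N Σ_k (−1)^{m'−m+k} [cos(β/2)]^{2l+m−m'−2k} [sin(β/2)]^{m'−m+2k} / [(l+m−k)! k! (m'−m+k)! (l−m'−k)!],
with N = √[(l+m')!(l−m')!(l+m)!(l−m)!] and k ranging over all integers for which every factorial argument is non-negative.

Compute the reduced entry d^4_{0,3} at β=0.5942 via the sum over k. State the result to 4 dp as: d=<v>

d=0.2150

d^4_{0,3}(β=0.5942) via the finite sum:
Half-angle: c=0.956189, s=0.292748. N=√(24·24·5040·1)=1703.830978
k∈{3,4} keeps every argument non-negative
  k=3: (−1)^0·1703.8310/(144)·0.9562^5·0.2927^3 = +0.237284
  k=4: (−1)^1·1703.8310/(144)·0.9562^3·0.2927^5 = -0.022242
d^4_{0,3}(0.5942) = +0.237284 -0.022242 = +0.215042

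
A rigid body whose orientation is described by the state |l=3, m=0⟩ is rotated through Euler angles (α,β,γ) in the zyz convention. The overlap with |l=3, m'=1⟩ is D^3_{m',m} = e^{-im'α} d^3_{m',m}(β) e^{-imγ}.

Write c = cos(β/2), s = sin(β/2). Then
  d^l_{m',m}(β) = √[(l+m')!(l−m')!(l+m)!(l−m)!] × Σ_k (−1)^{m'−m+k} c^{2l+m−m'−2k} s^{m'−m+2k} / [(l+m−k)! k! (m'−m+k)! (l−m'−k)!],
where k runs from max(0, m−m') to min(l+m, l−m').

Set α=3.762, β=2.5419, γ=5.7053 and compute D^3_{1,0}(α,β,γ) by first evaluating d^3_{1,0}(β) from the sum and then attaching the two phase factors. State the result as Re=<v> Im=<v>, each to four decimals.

Re=0.4787 Im=-0.3420

Split into d^3_{1,0}(β=2.5419) × two z-phases.
Half-angle: c=0.295373, s=0.955382. N=√(24·2·6·6)=41.569219
k∈{0,1,2} keeps every argument non-negative
  k=0: (−1)^1·41.5692/(12)·0.2954^5·0.9554^1 = -0.007441
  k=1: (−1)^2·41.5692/(4)·0.2954^3·0.9554^3 = +0.233538
  k=2: (−1)^3·41.5692/(12)·0.2954^1·0.9554^5 = -0.814417
d^3_{1,0}(2.5419) = -0.007441 +0.233538 -0.814417 = -0.588321
Phases: e^{-i·(1)·3.7620}=-0.813642+0.581367i, e^{-i·(0)·5.7053}=+1.000000+0.000000i ⇒ D=+0.478682-0.342030i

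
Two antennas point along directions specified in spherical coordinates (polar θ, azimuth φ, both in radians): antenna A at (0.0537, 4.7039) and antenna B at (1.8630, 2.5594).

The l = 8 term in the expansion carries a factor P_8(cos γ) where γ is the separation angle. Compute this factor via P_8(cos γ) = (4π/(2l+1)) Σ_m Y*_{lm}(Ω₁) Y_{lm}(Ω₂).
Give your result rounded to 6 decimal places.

-0.257639

Addition theorem: P_8(cos γ) = (4π/17) Σ_m Y*_{lm}(Ω₁) Y_{lm}(Ω₂), m = −8…8:
  m=-8: Y*=+0.000000-0.000000i  Y=-0.019981-0.363940i  product -0.000000-0.000000i
  m=-7: Y*=+0.000000+0.000000i  Y=-0.260871-0.352551i  product +0.000000-0.000000i
  m=-6: Y*=-0.000000+0.000000i  Y=-0.066687-0.024461i  product +0.000000+0.000000i
  m=-5: Y*=-0.000000-0.000004i  Y=+0.322331-0.075686i  product -0.000000-0.000001i
  m=-4: Y*=+0.000111-0.000004i  Y=+0.138835-0.146666i  product +0.000015-0.000017i
  m=-3: Y*=+0.000054+0.002137i  Y=-0.042931+0.241708i  product -0.000519-0.000079i
  m=-2: Y*=-0.029262+0.000497i  Y=+0.097681+0.226970i  product -0.002971-0.006593i
  m=-1: Y*=-0.002192-0.258225i  Y=-0.169422-0.111532i  product -0.028429+0.043993i
  m=+0: Y*=+1.103506-0.000000i  Y=-0.258023+0.000000i  product -0.284729+0.000000i
  m=+1: Y*=+0.002192-0.258225i  Y=+0.169422-0.111532i  product -0.028429-0.043993i
  m=+2: Y*=-0.029262-0.000497i  Y=+0.097681-0.226970i  product -0.002971+0.006593i
  m=+3: Y*=-0.000054+0.002137i  Y=+0.042931+0.241708i  product -0.000519+0.000079i
  m=+4: Y*=+0.000111+0.000004i  Y=+0.138835+0.146666i  product +0.000015+0.000017i
  m=+5: Y*=+0.000000-0.000004i  Y=-0.322331-0.075686i  product -0.000000+0.000001i
  m=+6: Y*=-0.000000-0.000000i  Y=-0.066687+0.024461i  product +0.000000-0.000000i
  m=+7: Y*=-0.000000+0.000000i  Y=+0.260871-0.352551i  product +0.000000+0.000000i
  m=+8: Y*=+0.000000+0.000000i  Y=-0.019981+0.363940i  product -0.000000+0.000000i
Total Σ_m = -0.348538-0.000000i. Multiply by 0.739198: -0.257639-0.000000i. P_8(cos γ) = -0.257639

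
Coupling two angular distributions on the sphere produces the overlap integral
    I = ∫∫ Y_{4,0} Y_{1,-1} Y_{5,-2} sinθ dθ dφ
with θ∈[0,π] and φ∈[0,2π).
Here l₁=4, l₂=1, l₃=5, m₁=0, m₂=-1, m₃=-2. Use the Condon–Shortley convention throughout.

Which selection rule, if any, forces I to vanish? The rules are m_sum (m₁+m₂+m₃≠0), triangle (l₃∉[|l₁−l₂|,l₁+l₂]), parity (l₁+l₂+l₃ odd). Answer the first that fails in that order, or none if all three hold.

m₁+m₂+m₃ = 0 − 1 − 2 = -3  ✗
triangle: |4−1|=3 ≤ l₃=5 ≤ 4+1=5
parity: l₁+l₂+l₃ = 10 is even

m_sum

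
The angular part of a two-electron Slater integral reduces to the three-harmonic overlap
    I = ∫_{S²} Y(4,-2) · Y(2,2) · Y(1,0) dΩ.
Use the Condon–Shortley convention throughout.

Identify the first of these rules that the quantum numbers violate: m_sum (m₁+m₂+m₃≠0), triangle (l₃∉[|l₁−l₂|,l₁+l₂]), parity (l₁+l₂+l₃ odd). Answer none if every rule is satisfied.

triangle

azimuthal sum: -2 + 2 + 0 = 0  ✓
l₃ must lie in [2,6]; have l₃=1  ✗
L = 4 + 2 + 1 = 7 (odd)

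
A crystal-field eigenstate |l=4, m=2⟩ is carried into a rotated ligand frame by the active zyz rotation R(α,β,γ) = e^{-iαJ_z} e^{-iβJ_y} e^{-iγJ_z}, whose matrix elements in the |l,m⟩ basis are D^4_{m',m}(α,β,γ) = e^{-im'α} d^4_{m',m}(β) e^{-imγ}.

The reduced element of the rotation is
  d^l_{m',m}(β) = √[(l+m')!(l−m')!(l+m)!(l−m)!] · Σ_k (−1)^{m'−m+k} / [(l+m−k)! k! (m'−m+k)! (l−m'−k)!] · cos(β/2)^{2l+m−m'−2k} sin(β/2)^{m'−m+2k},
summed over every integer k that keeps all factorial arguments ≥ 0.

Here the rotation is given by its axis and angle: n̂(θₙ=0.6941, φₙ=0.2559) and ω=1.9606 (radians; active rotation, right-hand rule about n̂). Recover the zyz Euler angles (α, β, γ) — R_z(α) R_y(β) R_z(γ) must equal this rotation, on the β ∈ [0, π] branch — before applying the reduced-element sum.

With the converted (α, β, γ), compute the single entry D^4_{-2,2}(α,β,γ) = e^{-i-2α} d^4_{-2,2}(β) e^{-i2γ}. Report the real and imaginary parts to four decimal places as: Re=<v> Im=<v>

Axis–angle → zyz. n̂ = (sinθₙcosφₙ, sinθₙsinφₙ, cosθₙ) = (+0.618863, +0.161917, +0.768630), ω = 1.9606.
R = I cosω + sinω [n̂]ₓ + (1−cosω) n̂n̂ᵀ gives
  R = [+0.148524, -0.572687, +0.806207; +0.849253, -0.343827, -0.400690; +0.506666, +0.744186, +0.435290]
β = atan2(√(R₁₃²+R₂₃²), R₃₃) = 1.120436; α = atan2(R₂₃, R₁₃) mod 2π = 5.821935; γ = atan2(R₃₂, −R₃₁) mod 2π = 2.168542
Split into d^4_{-2,2}(β=1.1204) × two z-phases.
c=cos(1.120436/2)=0.847139, s=sin(1.120436/2)=0.531371; N=√[2·720·720·2]=1440.000000
k: max(0,(2)−(-2))=4 … min(4+(2),4−(-2))=6
  k=4: (−1)^0·1440.0000/(96)·0.8471^4·0.5314^4 = +0.615888
  k=5: (−1)^1·1440.0000/(120)·0.8471^2·0.5314^6 = -0.193855
  k=6: (−1)^2·1440.0000/(1440)·0.8471^0·0.5314^8 = +0.006356
d^4_{-2,2}(1.1204) = +0.615888 -0.193855 +0.006356 = +0.428389
Phases: e^{-i·(-2)·5.8219}=+0.603829-0.797114i, e^{-i·(2)·2.1685}=-0.366555+0.930396i ⇒ D=+0.222888+0.365838i

Re=0.2229 Im=0.3658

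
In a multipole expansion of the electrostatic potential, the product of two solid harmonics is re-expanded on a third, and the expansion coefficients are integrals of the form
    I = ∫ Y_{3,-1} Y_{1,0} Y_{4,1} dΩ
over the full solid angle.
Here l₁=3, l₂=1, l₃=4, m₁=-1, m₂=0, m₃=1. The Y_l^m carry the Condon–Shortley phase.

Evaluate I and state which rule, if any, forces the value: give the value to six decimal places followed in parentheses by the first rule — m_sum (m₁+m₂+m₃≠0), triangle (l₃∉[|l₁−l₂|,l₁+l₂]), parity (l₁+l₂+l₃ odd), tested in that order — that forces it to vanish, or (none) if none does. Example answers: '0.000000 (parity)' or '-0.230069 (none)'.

-0.238414 (none)

Rules hold: Σm=0, L=8 even, 2≤4≤4.
N = 7·3·9 = 189
Δ = 0!·6!·2!/9! = 1/252
Racah Σ t=0..0: t=0:+1/36 = 1/36
⇒ 3j(3 1 4; 0 0 0)² = 4/63, sgn +1
Racah Σ t=0..0: t=0:+1/48 = 1/48
⇒ 3j(3 1 4; -1 0 1)² = 5/84, sgn -1
4πI² = N·(3j₀)²·(3jₘ)² = 5/7
I = -1·√(0.714286/4π) = -0.23841361
No selection rule forces the value: the integral is nonzero (none).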